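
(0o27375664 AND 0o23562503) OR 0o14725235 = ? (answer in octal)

0o37765635

0o27375664 AND 0o23562503 = 0o23160400.
Then OR with 0o14725235.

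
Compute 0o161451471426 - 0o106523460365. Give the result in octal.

0o52726011041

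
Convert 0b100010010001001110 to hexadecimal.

Group the bits into nibbles: 0010 0010 0100 0100 1110 → 2244E.

0x2244E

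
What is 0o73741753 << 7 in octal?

7 bits is not a whole number of base-8 digits; in binary: 111011111100001111101011 << 7 = 1110111111000011111010110000000.

0o16770372600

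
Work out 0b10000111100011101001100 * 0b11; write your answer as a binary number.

0b110010110101010111100100

Multiply each base-2 digit by 3, carrying:
  0×3 = 0 → write 0
  0×3 = 0 → write 0
  1×3 = 3 → write 1 carry 1
  1×3+1 = 4 → write 0 carry 2
  0×3+2 = 2 → write 0 carry 1
  0×3+1 = 1 → write 1
  1×3 = 3 → write 1 carry 1
  0×3+1 = 1 → write 1
  1×3 = 3 → write 1 carry 1
  1×3+1 = 4 → write 0 carry 2
  1×3+2 = 5 → write 1 carry 2
  0×3+2 = 2 → write 0 carry 1
  0×3+1 = 1 → write 1
  0×3 = 0 → write 0
  1×3 = 3 → write 1 carry 1
  1×3+1 = 4 → write 0 carry 2
  1×3+2 = 5 → write 1 carry 2
  1×3+2 = 5 → write 1 carry 2
  0×3+2 = 2 → write 0 carry 1
  0×3+1 = 1 → write 1
  0×3 = 0 → write 0
  0×3 = 0 → write 0
  1×3 = 3 → write 1 carry 1
  remaining carry: 1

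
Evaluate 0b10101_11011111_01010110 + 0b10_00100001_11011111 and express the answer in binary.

Add column by column in base 2, right to left:
  0+1 = 1
  1+1 = 0 carry 1
  1+1+1 = 1 carry 1
  0+1+1 = 0 carry 1
  1+1+1 = 1 carry 1
  0+0+1 = 1
  1+1 = 0 carry 1
  0+1+1 = 0 carry 1
  1+1+1 = 1 carry 1
  1+0+1 = 0 carry 1
  1+0+1 = 0 carry 1
  1+0+1 = 0 carry 1
  1+0+1 = 0 carry 1
  0+1+1 = 0 carry 1
  1+0+1 = 0 carry 1
  1+0+1 = 0 carry 1
  1+0+1 = 0 carry 1
  0+1+1 = 0 carry 1
  1+0+1 = 0 carry 1
  0+0+1 = 1
  1+0 = 1

0b110000000000100110101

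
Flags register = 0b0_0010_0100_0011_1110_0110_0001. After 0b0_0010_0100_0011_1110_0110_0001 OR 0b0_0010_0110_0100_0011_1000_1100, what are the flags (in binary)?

0b0001001100111111111101101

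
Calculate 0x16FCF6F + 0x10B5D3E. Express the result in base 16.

0x27B2CAD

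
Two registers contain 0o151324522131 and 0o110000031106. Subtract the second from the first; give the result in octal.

Subtract column by column in base 8:
  1-6 → 3 (borrow)
  3-0-1 → 2
  1-1 → 0
  2-1 → 1
  2-3 → 7 (borrow)
  5-0-1 → 4
  4-0 → 4
  2-0 → 2
  3-0 → 3
  1-0 → 1
  5-1 → 4
  1-1 → 0

0o41324471023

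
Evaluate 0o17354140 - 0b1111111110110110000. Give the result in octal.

0o15355260

0b1111111110110110000 = 0o1776660 in octal.
Subtract column by column in base 8:
  0-0 → 0
  4-6 → 6 (borrow)
  1-6-1 → 2 (borrow)
  4-6-1 → 5 (borrow)
  5-7-1 → 5 (borrow)
  3-7-1 → 3 (borrow)
  7-1-1 → 5
  1-0 → 1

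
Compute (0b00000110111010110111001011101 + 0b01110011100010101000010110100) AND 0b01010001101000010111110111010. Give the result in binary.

Add column by column in base 2, right to left:
  1+0 = 1
  0+0 = 0
  1+1 = 0 carry 1
  1+0+1 = 0 carry 1
  1+1+1 = 1 carry 1
  0+1+1 = 0 carry 1
  1+0+1 = 0 carry 1
  0+1+1 = 0 carry 1
  0+0+1 = 1
  1+0 = 1
  1+0 = 1
  1+0 = 1
  0+1 = 1
  1+0 = 1
  1+1 = 0 carry 1
  0+0+1 = 1
  1+1 = 0 carry 1
  0+0+1 = 1
  1+0 = 1
  1+0 = 1
  1+1 = 0 carry 1
  0+1+1 = 0 carry 1
  1+1+1 = 1 carry 1
  1+0+1 = 0 carry 1
  0+0+1 = 1
  0+1 = 1
  0+1 = 1
  0+1 = 1
Sum = 0b1111010011101011111100010001; now AND with 0b01010001101000010111110111010:
  01111010011101011111100010001
& 01010001101000010111110111010
= 01010000001000010111100010000

0b1010000001000010111100010000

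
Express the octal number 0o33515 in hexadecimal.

0x374D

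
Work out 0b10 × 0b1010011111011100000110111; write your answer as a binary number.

0b10100111110111000001101110

Multiply each base-2 digit by 2, carrying:
  1×2 = 2 → write 0 carry 1
  1×2+1 = 3 → write 1 carry 1
  1×2+1 = 3 → write 1 carry 1
  0×2+1 = 1 → write 1
  1×2 = 2 → write 0 carry 1
  1×2+1 = 3 → write 1 carry 1
  0×2+1 = 1 → write 1
  0×2 = 0 → write 0
  0×2 = 0 → write 0
  0×2 = 0 → write 0
  0×2 = 0 → write 0
  1×2 = 2 → write 0 carry 1
  1×2+1 = 3 → write 1 carry 1
  1×2+1 = 3 → write 1 carry 1
  0×2+1 = 1 → write 1
  1×2 = 2 → write 0 carry 1
  1×2+1 = 3 → write 1 carry 1
  1×2+1 = 3 → write 1 carry 1
  1×2+1 = 3 → write 1 carry 1
  1×2+1 = 3 → write 1 carry 1
  0×2+1 = 1 → write 1
  0×2 = 0 → write 0
  1×2 = 2 → write 0 carry 1
  0×2+1 = 1 → write 1
  1×2 = 2 → write 0 carry 1
  remaining carry: 1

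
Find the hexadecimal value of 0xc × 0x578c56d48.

Multiply each base-16 digit by 12, carrying:
  8×12 = 96 → write 0 carry 6
  4×12+6 = 54 → write 6 carry 3
  d×12+3 = 159 → write f carry 9
  6×12+9 = 81 → write 1 carry 5
  5×12+5 = 65 → write 1 carry 4
  c×12+4 = 148 → write 4 carry 9
  8×12+9 = 105 → write 9 carry 6
  7×12+6 = 90 → write a carry 5
  5×12+5 = 65 → write 1 carry 4
  remaining carry: 4

0x41a9411f60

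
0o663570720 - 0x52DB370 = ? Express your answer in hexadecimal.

0o663570720 = 0x6CEF1D0 in hexadecimal.
Subtract column by column in base 16:
  0-0 → 0
  D-7 → 6
  1-3 → E (borrow)
  F-B-1 → 3
  E-D → 1
  C-2 → A
  6-5 → 1

0x1A13E60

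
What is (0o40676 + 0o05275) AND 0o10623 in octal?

0o23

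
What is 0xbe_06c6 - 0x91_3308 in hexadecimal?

Subtract column by column in base 16:
  6-8 → e (borrow)
  c-0-1 → b
  6-3 → 3
  0-3 → d (borrow)
  e-1-1 → c
  b-9 → 2

0x2cd3be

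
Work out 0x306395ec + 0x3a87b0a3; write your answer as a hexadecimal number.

Add column by column in base 16, right to left:
  c+3 = f
  e+a = 8 carry 1
  5+0+1 = 6
  9+b = 4 carry 1
  3+7+1 = b
  6+8 = e
  0+a = a
  3+3 = 6

0x6aeb468f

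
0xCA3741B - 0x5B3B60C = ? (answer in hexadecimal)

0x6EFBE0F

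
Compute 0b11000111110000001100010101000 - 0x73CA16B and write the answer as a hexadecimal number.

0b11000111110000001100010101000 = 0x18F818A8 in hexadecimal.
Subtract column by column in base 16:
  8-B → D (borrow)
  A-6-1 → 3
  8-1 → 7
  1-A → 7 (borrow)
  8-C-1 → B (borrow)
  F-3-1 → B
  8-7 → 1
  1-0 → 1

0x11BB773D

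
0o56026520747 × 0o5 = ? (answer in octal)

0o346161224603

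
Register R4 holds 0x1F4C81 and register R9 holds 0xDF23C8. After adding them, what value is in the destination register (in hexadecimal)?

0xFE7049

Add column by column in base 16, right to left:
  1+8 = 9
  8+C = 4 carry 1
  C+3+1 = 0 carry 1
  4+2+1 = 7
  F+F = E carry 1
  1+D+1 = F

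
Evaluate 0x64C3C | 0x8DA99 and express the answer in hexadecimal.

OR each hex digit independently (no carries):
  6|8=E, 4|D=D, C|A=E, 3|9=B, C|9=D

0xEDEBD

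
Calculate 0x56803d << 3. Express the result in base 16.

3 bits is not a whole number of base-16 digits; in binary: 10101101000000000111101 << 3 = 10101101000000000111101000.

0x2b401e8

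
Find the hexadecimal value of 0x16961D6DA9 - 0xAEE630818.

0xBA7BA6591

Subtract column by column in base 16:
  9-8 → 1
  A-1 → 9
  D-8 → 5
  6-0 → 6
  D-3 → A
  1-6 → B (borrow)
  6-E-1 → 7 (borrow)
  9-E-1 → A (borrow)
  6-A-1 → B (borrow)
  1-0-1 → 0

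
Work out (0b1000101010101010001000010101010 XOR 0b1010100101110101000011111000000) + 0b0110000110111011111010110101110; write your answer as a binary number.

First 0b1000101010101010001000010101010 XOR 0b1010100101110101000011111000000 = 0b0010001111011111001011101101010.
Add column by column in base 2, right to left:
  0+0 = 0
  1+1 = 0 carry 1
  0+1+1 = 0 carry 1
  1+1+1 = 1 carry 1
  0+0+1 = 1
  1+1 = 0 carry 1
  1+0+1 = 0 carry 1
  0+1+1 = 0 carry 1
  1+1+1 = 1 carry 1
  1+0+1 = 0 carry 1
  1+1+1 = 1 carry 1
  0+0+1 = 1
  1+1 = 0 carry 1
  0+1+1 = 0 carry 1
  0+1+1 = 0 carry 1
  1+1+1 = 1 carry 1
  1+1+1 = 1 carry 1
  1+0+1 = 0 carry 1
  1+1+1 = 1 carry 1
  1+1+1 = 1 carry 1
  0+1+1 = 0 carry 1
  1+0+1 = 0 carry 1
  1+1+1 = 1 carry 1
  1+1+1 = 1 carry 1
  1+0+1 = 0 carry 1
  0+0+1 = 1
  0+0 = 0
  0+0 = 0
  1+1 = 0 carry 1
  0+1+1 = 0 carry 1
  final carry 1

0b1000010110011011000110100011000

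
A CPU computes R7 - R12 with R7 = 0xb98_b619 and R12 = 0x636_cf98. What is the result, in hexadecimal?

Subtract column by column in base 16:
  9-8 → 1
  1-9 → 8 (borrow)
  6-f-1 → 6 (borrow)
  b-c-1 → e (borrow)
  8-6-1 → 1
  9-3 → 6
  b-6 → 5

0x561e681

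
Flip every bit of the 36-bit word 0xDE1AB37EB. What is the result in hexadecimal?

0x21E54C814

Each hex digit d becomes F−d:
  D→2, E→1, 1→E, A→5, B→4, 3→C, 7→8, E→1, B→4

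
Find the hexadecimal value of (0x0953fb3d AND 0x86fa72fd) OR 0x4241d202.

0x0953fb3d AND 0x86fa72fd = 0x0052723d.
Then OR with 0x4241d202.

0x4253f23f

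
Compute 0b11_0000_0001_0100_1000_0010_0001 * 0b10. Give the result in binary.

0b110000000101001000001000010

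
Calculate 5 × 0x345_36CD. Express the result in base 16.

0x105A1201

Multiply each base-16 digit by 5, carrying:
  D×5 = 65 → write 1 carry 4
  C×5+4 = 64 → write 0 carry 4
  6×5+4 = 34 → write 2 carry 2
  3×5+2 = 17 → write 1 carry 1
  5×5+1 = 26 → write A carry 1
  4×5+1 = 21 → write 5 carry 1
  3×5+1 = 16 → write 0 carry 1
  remaining carry: 1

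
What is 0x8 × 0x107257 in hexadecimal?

Multiply each base-16 digit by 8, carrying:
  7×8 = 56 → write 8 carry 3
  5×8+3 = 43 → write B carry 2
  2×8+2 = 18 → write 2 carry 1
  7×8+1 = 57 → write 9 carry 3
  0×8+3 = 3 → write 3
  1×8 = 8 → write 8

0x8392B8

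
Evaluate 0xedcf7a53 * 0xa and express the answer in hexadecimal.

Multiply each base-16 digit by 10, carrying:
  3×10 = 30 → write e carry 1
  5×10+1 = 51 → write 3 carry 3
  a×10+3 = 103 → write 7 carry 6
  7×10+6 = 76 → write c carry 4
  f×10+4 = 154 → write a carry 9
  c×10+9 = 129 → write 1 carry 8
  d×10+8 = 138 → write a carry 8
  e×10+8 = 148 → write 4 carry 9
  remaining carry: 9

0x94a1ac73e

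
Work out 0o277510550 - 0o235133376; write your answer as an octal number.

0o42355152

Subtract column by column in base 8:
  0-6 → 2 (borrow)
  5-7-1 → 5 (borrow)
  5-3-1 → 1
  0-3 → 5 (borrow)
  1-3-1 → 5 (borrow)
  5-1-1 → 3
  7-5 → 2
  7-3 → 4
  2-2 → 0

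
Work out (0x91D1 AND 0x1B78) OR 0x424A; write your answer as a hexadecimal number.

0x91D1 AND 0x1B78 = 0x1150.
Then OR with 0x424A.

0x535A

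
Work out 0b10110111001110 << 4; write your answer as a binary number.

Left shift by 4: append 4 zero bits.

0b101101110011100000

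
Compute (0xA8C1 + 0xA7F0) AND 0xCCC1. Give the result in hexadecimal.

0x4081

Add column by column in base 16, right to left:
  1+0 = 1
  C+F = B carry 1
  8+7+1 = 0 carry 1
  A+A+1 = 5 carry 1
  final carry 1
Sum = 0x150B1; now AND with 0xCCC1:
  1&0=0, 5&C=4, 0&C=0, B&C=8, 1&1=1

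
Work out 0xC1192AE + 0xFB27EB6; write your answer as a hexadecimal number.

0x1BC41164

Add column by column in base 16, right to left:
  E+6 = 4 carry 1
  A+B+1 = 6 carry 1
  2+E+1 = 1 carry 1
  9+7+1 = 1 carry 1
  1+2+1 = 4
  1+B = C
  C+F = B carry 1
  final carry 1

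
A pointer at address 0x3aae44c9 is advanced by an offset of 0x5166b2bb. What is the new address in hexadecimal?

Add column by column in base 16, right to left:
  9+b = 4 carry 1
  c+b+1 = 8 carry 1
  4+2+1 = 7
  4+b = f
  e+6 = 4 carry 1
  a+6+1 = 1 carry 1
  a+1+1 = c
  3+5 = 8

0x8c14f784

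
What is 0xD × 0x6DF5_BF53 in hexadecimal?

Multiply each base-16 digit by 13, carrying:
  3×13 = 39 → write 7 carry 2
  5×13+2 = 67 → write 3 carry 4
  F×13+4 = 199 → write 7 carry 12
  B×13+12 = 155 → write B carry 9
  5×13+9 = 74 → write A carry 4
  F×13+4 = 199 → write 7 carry 12
  D×13+12 = 181 → write 5 carry 11
  6×13+11 = 89 → write 9 carry 5
  remaining carry: 5

0x5957AB737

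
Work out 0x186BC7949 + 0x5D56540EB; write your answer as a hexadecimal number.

Add column by column in base 16, right to left:
  9+B = 4 carry 1
  4+E+1 = 3 carry 1
  9+0+1 = A
  7+4 = B
  C+5 = 1 carry 1
  B+6+1 = 2 carry 1
  6+5+1 = C
  8+D = 5 carry 1
  1+5+1 = 7

0x75C21BA34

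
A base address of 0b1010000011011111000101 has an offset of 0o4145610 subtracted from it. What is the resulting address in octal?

0o5666075

0b1010000011011111000101 = 0o12033705 in octal.
Subtract column by column in base 8:
  5-0 → 5
  0-1 → 7 (borrow)
  7-6-1 → 0
  3-5 → 6 (borrow)
  3-4-1 → 6 (borrow)
  0-1-1 → 6 (borrow)
  2-4-1 → 5 (borrow)
  1-0-1 → 0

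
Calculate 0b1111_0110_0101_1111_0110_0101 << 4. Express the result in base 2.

Left shift by 4: append 4 zero bits.

0b1111011001011111011001010000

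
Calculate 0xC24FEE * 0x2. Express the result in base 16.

Multiply each base-16 digit by 2, carrying:
  E×2 = 28 → write C carry 1
  E×2+1 = 29 → write D carry 1
  F×2+1 = 31 → write F carry 1
  4×2+1 = 9 → write 9
  2×2 = 4 → write 4
  C×2 = 24 → write 8 carry 1
  remaining carry: 1

0x1849FDC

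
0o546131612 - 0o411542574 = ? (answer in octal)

Subtract column by column in base 8:
  2-4 → 6 (borrow)
  1-7-1 → 1 (borrow)
  6-5-1 → 0
  1-2 → 7 (borrow)
  3-4-1 → 6 (borrow)
  1-5-1 → 3 (borrow)
  6-1-1 → 4
  4-1 → 3
  5-4 → 1

0o134367016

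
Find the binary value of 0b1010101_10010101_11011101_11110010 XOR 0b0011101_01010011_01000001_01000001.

0b1001000110001101001110010110011

XOR bit by bit (1 where the bits differ):
  1010101100101011101110111110010
^ 0011101010100110100000101000001
= 1001000110001101001110010110011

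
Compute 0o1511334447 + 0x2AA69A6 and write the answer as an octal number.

0x2AA69A6 = 0o252464646 in octal.
Add column by column in base 8, right to left:
  7+6 = 5 carry 1
  4+4+1 = 1 carry 1
  4+6+1 = 3 carry 1
  4+4+1 = 1 carry 1
  3+6+1 = 2 carry 1
  3+4+1 = 0 carry 1
  1+2+1 = 4
  1+5 = 6
  5+2 = 7
  1+0 = 1

0o1764021315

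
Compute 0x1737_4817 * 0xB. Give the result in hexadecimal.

0xFF6018FD

Multiply each base-16 digit by 11, carrying:
  7×11 = 77 → write D carry 4
  1×11+4 = 15 → write F
  8×11 = 88 → write 8 carry 5
  4×11+5 = 49 → write 1 carry 3
  7×11+3 = 80 → write 0 carry 5
  3×11+5 = 38 → write 6 carry 2
  7×11+2 = 79 → write F carry 4
  1×11+4 = 15 → write F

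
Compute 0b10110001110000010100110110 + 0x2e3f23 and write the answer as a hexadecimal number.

0b10110001110000010100110110 = 0x2c70536 in hexadecimal.
Add column by column in base 16, right to left:
  6+3 = 9
  3+2 = 5
  5+f = 4 carry 1
  0+3+1 = 4
  7+e = 5 carry 1
  c+2+1 = f
  2+0 = 2

0x2f54459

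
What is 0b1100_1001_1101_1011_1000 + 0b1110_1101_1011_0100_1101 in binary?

Add column by column in base 2, right to left:
  0+1 = 1
  0+0 = 0
  0+1 = 1
  1+1 = 0 carry 1
  1+0+1 = 0 carry 1
  1+0+1 = 0 carry 1
  0+1+1 = 0 carry 1
  1+0+1 = 0 carry 1
  1+1+1 = 1 carry 1
  0+1+1 = 0 carry 1
  1+0+1 = 0 carry 1
  1+1+1 = 1 carry 1
  1+1+1 = 1 carry 1
  0+0+1 = 1
  0+1 = 1
  1+1 = 0 carry 1
  0+0+1 = 1
  0+1 = 1
  1+1 = 0 carry 1
  1+1+1 = 1 carry 1
  final carry 1

0b110110111100100000101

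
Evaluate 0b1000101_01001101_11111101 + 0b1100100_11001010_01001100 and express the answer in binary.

0b101010100001100001001001

Add column by column in base 2, right to left:
  1+0 = 1
  0+0 = 0
  1+1 = 0 carry 1
  1+1+1 = 1 carry 1
  1+0+1 = 0 carry 1
  1+0+1 = 0 carry 1
  1+1+1 = 1 carry 1
  1+0+1 = 0 carry 1
  1+0+1 = 0 carry 1
  0+1+1 = 0 carry 1
  1+0+1 = 0 carry 1
  1+1+1 = 1 carry 1
  0+0+1 = 1
  0+0 = 0
  1+1 = 0 carry 1
  0+1+1 = 0 carry 1
  1+0+1 = 0 carry 1
  0+0+1 = 1
  1+1 = 0 carry 1
  0+0+1 = 1
  0+0 = 0
  0+1 = 1
  1+1 = 0 carry 1
  final carry 1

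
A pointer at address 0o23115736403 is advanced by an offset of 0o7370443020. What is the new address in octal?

Add column by column in base 8, right to left:
  3+0 = 3
  0+2 = 2
  4+0 = 4
  6+3 = 1 carry 1
  3+4+1 = 0 carry 1
  7+4+1 = 4 carry 1
  5+0+1 = 6
  1+7 = 0 carry 1
  1+3+1 = 5
  3+7 = 2 carry 1
  2+0+1 = 3

0o32506401423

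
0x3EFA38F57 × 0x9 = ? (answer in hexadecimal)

Multiply each base-16 digit by 9, carrying:
  7×9 = 63 → write F carry 3
  5×9+3 = 48 → write 0 carry 3
  F×9+3 = 138 → write A carry 8
  8×9+8 = 80 → write 0 carry 5
  3×9+5 = 32 → write 0 carry 2
  A×9+2 = 92 → write C carry 5
  F×9+5 = 140 → write C carry 8
  E×9+8 = 134 → write 6 carry 8
  3×9+8 = 35 → write 3 carry 2
  remaining carry: 2

0x236CC00A0F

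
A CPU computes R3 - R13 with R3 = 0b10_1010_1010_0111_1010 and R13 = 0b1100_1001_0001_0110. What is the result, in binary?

0b11110000101100100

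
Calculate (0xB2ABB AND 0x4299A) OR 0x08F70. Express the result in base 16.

0xB2ABB AND 0x4299A = 0x0289A.
Then OR with 0x08F70.

0xAFFA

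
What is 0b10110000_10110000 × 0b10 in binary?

Multiply each base-2 digit by 2, carrying:
  0×2 = 0 → write 0
  0×2 = 0 → write 0
  0×2 = 0 → write 0
  0×2 = 0 → write 0
  1×2 = 2 → write 0 carry 1
  1×2+1 = 3 → write 1 carry 1
  0×2+1 = 1 → write 1
  1×2 = 2 → write 0 carry 1
  0×2+1 = 1 → write 1
  0×2 = 0 → write 0
  0×2 = 0 → write 0
  0×2 = 0 → write 0
  1×2 = 2 → write 0 carry 1
  1×2+1 = 3 → write 1 carry 1
  0×2+1 = 1 → write 1
  1×2 = 2 → write 0 carry 1
  remaining carry: 1

0b10110000101100000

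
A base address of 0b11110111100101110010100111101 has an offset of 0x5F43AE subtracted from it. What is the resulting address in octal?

0o3644720617

0b11110111100101110010100111101 = 0o3674562475 in octal.
0x5F43AE = 0o27641656 in octal.
Subtract column by column in base 8:
  5-6 → 7 (borrow)
  7-5-1 → 1
  4-6 → 6 (borrow)
  2-1-1 → 0
  6-4 → 2
  5-6 → 7 (borrow)
  4-7-1 → 4 (borrow)
  7-2-1 → 4
  6-0 → 6
  3-0 → 3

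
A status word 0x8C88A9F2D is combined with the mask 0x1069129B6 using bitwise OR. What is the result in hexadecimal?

0x9CE9BBFBF

OR each hex digit independently (no carries):
  8|1=9, C|0=C, 8|6=E, 8|9=9, A|1=B, 9|2=B, F|9=F, 2|B=B, D|6=F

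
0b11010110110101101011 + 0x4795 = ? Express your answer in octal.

0o3332400

0b11010110110101101011 = 0o3266553 in octal.
0x4795 = 0o43625 in octal.
Add column by column in base 8, right to left:
  3+5 = 0 carry 1
  5+2+1 = 0 carry 1
  5+6+1 = 4 carry 1
  6+3+1 = 2 carry 1
  6+4+1 = 3 carry 1
  2+0+1 = 3
  3+0 = 3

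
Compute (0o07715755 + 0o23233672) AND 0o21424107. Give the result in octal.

Add column by column in base 8, right to left:
  5+2 = 7
  5+7 = 4 carry 1
  7+6+1 = 6 carry 1
  5+3+1 = 1 carry 1
  1+3+1 = 5
  7+2 = 1 carry 1
  7+3+1 = 3 carry 1
  0+2+1 = 3
Sum = 0o33151647; now AND with 0o21424107:
  3&2=2, 3&1=1, 1&4=0, 5&2=0, 1&4=0, 6&1=0, 4&0=0, 7&7=7

0o21000007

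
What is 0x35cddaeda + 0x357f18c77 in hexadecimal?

Add column by column in base 16, right to left:
  a+7 = 1 carry 1
  d+7+1 = 5 carry 1
  e+c+1 = b carry 1
  a+8+1 = 3 carry 1
  d+1+1 = f
  d+f = c carry 1
  c+7+1 = 4 carry 1
  5+5+1 = b
  3+3 = 6

0x6b4cf3b51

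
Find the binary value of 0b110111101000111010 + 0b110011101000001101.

0b1101011010001000111

Add column by column in base 2, right to left:
  0+1 = 1
  1+0 = 1
  0+1 = 1
  1+1 = 0 carry 1
  1+0+1 = 0 carry 1
  1+0+1 = 0 carry 1
  0+0+1 = 1
  0+0 = 0
  0+0 = 0
  1+1 = 0 carry 1
  0+0+1 = 1
  1+1 = 0 carry 1
  1+1+1 = 1 carry 1
  1+1+1 = 1 carry 1
  1+0+1 = 0 carry 1
  0+0+1 = 1
  1+1 = 0 carry 1
  1+1+1 = 1 carry 1
  final carry 1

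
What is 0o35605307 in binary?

0b11101110000101011000111

Each octal digit is 3 bits: 3=011 5=101 6=110 0=000 5=101 3=011 0=000 7=111.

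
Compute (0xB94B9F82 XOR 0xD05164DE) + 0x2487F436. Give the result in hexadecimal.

0x8DA2EF92

First 0xB94B9F82 XOR 0xD05164DE = 0x691AFB5C.
Add column by column in base 16, right to left:
  C+6 = 2 carry 1
  5+3+1 = 9
  B+4 = F
  F+F = E carry 1
  A+7+1 = 2 carry 1
  1+8+1 = A
  9+4 = D
  6+2 = 8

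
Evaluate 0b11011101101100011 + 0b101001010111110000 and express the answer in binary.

Add column by column in base 2, right to left:
  1+0 = 1
  1+0 = 1
  0+0 = 0
  0+0 = 0
  0+1 = 1
  1+1 = 0 carry 1
  1+1+1 = 1 carry 1
  0+1+1 = 0 carry 1
  1+1+1 = 1 carry 1
  1+0+1 = 0 carry 1
  0+1+1 = 0 carry 1
  1+0+1 = 0 carry 1
  1+1+1 = 1 carry 1
  1+0+1 = 0 carry 1
  0+0+1 = 1
  1+1 = 0 carry 1
  1+0+1 = 0 carry 1
  0+1+1 = 0 carry 1
  final carry 1

0b1000101000101010011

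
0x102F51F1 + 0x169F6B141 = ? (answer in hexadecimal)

Add column by column in base 16, right to left:
  1+1 = 2
  F+4 = 3 carry 1
  1+1+1 = 3
  5+B = 0 carry 1
  F+6+1 = 6 carry 1
  2+F+1 = 2 carry 1
  0+9+1 = A
  1+6 = 7
  0+1 = 1

0x17A260332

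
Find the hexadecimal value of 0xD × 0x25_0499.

0x1E13BC5

Multiply each base-16 digit by 13, carrying:
  9×13 = 117 → write 5 carry 7
  9×13+7 = 124 → write C carry 7
  4×13+7 = 59 → write B carry 3
  0×13+3 = 3 → write 3
  5×13 = 65 → write 1 carry 4
  2×13+4 = 30 → write E carry 1
  remaining carry: 1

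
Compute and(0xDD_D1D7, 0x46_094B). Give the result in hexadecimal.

0x440143

AND each hex digit independently (no carries):
  D&4=4, D&6=4, D&0=0, 1&9=1, D&4=4, 7&B=3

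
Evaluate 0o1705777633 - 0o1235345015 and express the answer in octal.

0o450432616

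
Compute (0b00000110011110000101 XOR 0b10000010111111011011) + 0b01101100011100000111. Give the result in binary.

First 0b00000110011110000101 XOR 0b10000010111111011011 = 0b10000100100001011110.
Add column by column in base 2, right to left:
  0+1 = 1
  1+1 = 0 carry 1
  1+1+1 = 1 carry 1
  1+0+1 = 0 carry 1
  1+0+1 = 0 carry 1
  0+0+1 = 1
  1+0 = 1
  0+0 = 0
  0+1 = 1
  0+1 = 1
  0+1 = 1
  1+0 = 1
  0+0 = 0
  0+0 = 0
  1+1 = 0 carry 1
  0+1+1 = 0 carry 1
  0+0+1 = 1
  0+1 = 1
  0+1 = 1
  1+0 = 1

0b11110000111101100101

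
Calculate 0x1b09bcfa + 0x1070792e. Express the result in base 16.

0x2b7a3628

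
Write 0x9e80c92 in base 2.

Expand each hex digit to 4 bits: 9=1001 e=1110 8=1000 0=0000 c=1100 9=1001 2=0010.

0b1001111010000000110010010010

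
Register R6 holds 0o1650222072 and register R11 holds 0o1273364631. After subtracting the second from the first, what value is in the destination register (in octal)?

Subtract column by column in base 8:
  2-1 → 1
  7-3 → 4
  0-6 → 2 (borrow)
  2-4-1 → 5 (borrow)
  2-6-1 → 3 (borrow)
  2-3-1 → 6 (borrow)
  0-3-1 → 4 (borrow)
  5-7-1 → 5 (borrow)
  6-2-1 → 3
  1-1 → 0

0o354635241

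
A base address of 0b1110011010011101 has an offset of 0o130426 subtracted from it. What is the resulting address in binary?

0o130426 = 0b1011000100010110 in binary.
Subtract column by column in base 2:
  1-0 → 1
  0-1 → 1 (borrow)
  1-1-1 → 1 (borrow)
  1-0-1 → 0
  1-1 → 0
  0-0 → 0
  0-0 → 0
  1-0 → 1
  0-1 → 1 (borrow)
  1-0-1 → 0
  1-0 → 1
  0-0 → 0
  0-1 → 1 (borrow)
  1-1-1 → 1 (borrow)
  1-0-1 → 0
  1-1 → 0

0b11010110000111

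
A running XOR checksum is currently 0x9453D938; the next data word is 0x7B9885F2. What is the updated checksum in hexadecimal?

XOR each hex digit independently (no carries):
  9^7=E, 4^B=F, 5^9=C, 3^8=B, D^8=5, 9^5=C, 3^F=C, 8^2=A

0xEFCB5CCA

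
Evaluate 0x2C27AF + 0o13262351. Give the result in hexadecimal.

0o13262351 = 0x2D64E9 in hexadecimal.
Add column by column in base 16, right to left:
  F+9 = 8 carry 1
  A+E+1 = 9 carry 1
  7+4+1 = C
  2+6 = 8
  C+D = 9 carry 1
  2+2+1 = 5

0x598C98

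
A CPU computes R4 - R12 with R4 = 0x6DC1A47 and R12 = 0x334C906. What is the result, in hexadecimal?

Subtract column by column in base 16:
  7-6 → 1
  4-0 → 4
  A-9 → 1
  1-C → 5 (borrow)
  C-4-1 → 7
  D-3 → A
  6-3 → 3

0x3A75141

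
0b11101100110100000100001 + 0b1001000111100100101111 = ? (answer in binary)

Add column by column in base 2, right to left:
  1+1 = 0 carry 1
  0+1+1 = 0 carry 1
  0+1+1 = 0 carry 1
  0+1+1 = 0 carry 1
  0+0+1 = 1
  1+1 = 0 carry 1
  0+0+1 = 1
  0+0 = 0
  0+1 = 1
  0+0 = 0
  0+0 = 0
  1+1 = 0 carry 1
  0+1+1 = 0 carry 1
  1+1+1 = 1 carry 1
  1+1+1 = 1 carry 1
  0+0+1 = 1
  0+0 = 0
  1+0 = 1
  1+1 = 0 carry 1
  0+0+1 = 1
  1+0 = 1
  1+1 = 0 carry 1
  1+0+1 = 0 carry 1
  final carry 1

0b100110101110000101010000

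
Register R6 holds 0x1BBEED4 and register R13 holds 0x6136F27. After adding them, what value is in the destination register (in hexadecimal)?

Add column by column in base 16, right to left:
  4+7 = B
  D+2 = F
  E+F = D carry 1
  E+6+1 = 5 carry 1
  B+3+1 = F
  B+1 = C
  1+6 = 7

0x7CF5DFB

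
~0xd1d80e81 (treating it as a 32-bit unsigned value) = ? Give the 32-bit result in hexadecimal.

Each hex digit d becomes f−d:
  d→2, 1→e, d→2, 8→7, 0→f, e→1, 8→7, 1→e

0x2e27f17e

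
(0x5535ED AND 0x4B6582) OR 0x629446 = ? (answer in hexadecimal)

0x5535ED AND 0x4B6582 = 0x412580.
Then OR with 0x629446.

0x63B5C6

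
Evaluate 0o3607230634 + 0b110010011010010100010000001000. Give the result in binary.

0b1010000100001100111010110100100

0o3607230634 = 0b11110000111010011000110011100 in binary.
Add column by column in base 2, right to left:
  0+0 = 0
  0+0 = 0
  1+0 = 1
  1+1 = 0 carry 1
  1+0+1 = 0 carry 1
  0+0+1 = 1
  0+0 = 0
  1+0 = 1
  1+0 = 1
  0+0 = 0
  0+1 = 1
  0+0 = 0
  1+0 = 1
  1+0 = 1
  0+1 = 1
  0+0 = 0
  1+1 = 0 carry 1
  0+0+1 = 1
  1+0 = 1
  1+1 = 0 carry 1
  1+0+1 = 0 carry 1
  0+1+1 = 0 carry 1
  0+1+1 = 0 carry 1
  0+0+1 = 1
  0+0 = 0
  1+1 = 0 carry 1
  1+0+1 = 0 carry 1
  1+0+1 = 0 carry 1
  1+1+1 = 1 carry 1
  0+1+1 = 0 carry 1
  final carry 1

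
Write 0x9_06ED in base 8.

0o2203355

Expand each hex digit to 4 bits: 9=1001 0=0000 6=0110 E=1110 D=1101.
Group the bits in threes: 010 010 000 011 011 101 101 → 2203355.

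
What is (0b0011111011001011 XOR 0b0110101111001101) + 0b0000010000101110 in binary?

First 0b0011111011001011 XOR 0b0110101111001101 = 0b0101010100000110.
Add column by column in base 2, right to left:
  0+0 = 0
  1+1 = 0 carry 1
  1+1+1 = 1 carry 1
  0+1+1 = 0 carry 1
  0+0+1 = 1
  0+1 = 1
  0+0 = 0
  0+0 = 0
  1+0 = 1
  0+0 = 0
  1+1 = 0 carry 1
  0+0+1 = 1
  1+0 = 1
  0+0 = 0
  1+0 = 1

0b101100100110100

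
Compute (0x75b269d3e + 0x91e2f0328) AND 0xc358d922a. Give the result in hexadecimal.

Add column by column in base 16, right to left:
  e+8 = 6 carry 1
  3+2+1 = 6
  d+3 = 0 carry 1
  9+0+1 = a
  6+f = 5 carry 1
  2+2+1 = 5
  b+e = 9 carry 1
  5+1+1 = 7
  7+9 = 0 carry 1
  final carry 1
Sum = 0x107955a066; now AND with 0xc358d922a:
  1&0=0, 0&c=0, 7&3=3, 9&5=1, 5&8=0, 5&d=5, a&9=8, 0&2=0, 6&2=2, 6&a=2

0x31058022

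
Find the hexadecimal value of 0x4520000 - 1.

0x451FFFF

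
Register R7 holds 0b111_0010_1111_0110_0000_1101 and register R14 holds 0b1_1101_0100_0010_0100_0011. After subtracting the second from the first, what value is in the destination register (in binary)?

0b10101011011001111001010

Subtract column by column in base 2:
  1-1 → 0
  0-1 → 1 (borrow)
  1-0-1 → 0
  1-0 → 1
  0-0 → 0
  0-0 → 0
  0-1 → 1 (borrow)
  0-0-1 → 1 (borrow)
  0-0-1 → 1 (borrow)
  1-1-1 → 1 (borrow)
  1-0-1 → 0
  0-0 → 0
  1-0 → 1
  1-0 → 1
  1-1 → 0
  1-0 → 1
  0-1 → 1 (borrow)
  1-0-1 → 0
  0-1 → 1 (borrow)
  0-1-1 → 0 (borrow)
  1-1-1 → 1 (borrow)
  1-0-1 → 0
  1-0 → 1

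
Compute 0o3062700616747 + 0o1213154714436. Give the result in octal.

0o4276055533405

Add column by column in base 8, right to left:
  7+6 = 5 carry 1
  4+3+1 = 0 carry 1
  7+4+1 = 4 carry 1
  6+4+1 = 3 carry 1
  1+1+1 = 3
  6+7 = 5 carry 1
  0+4+1 = 5
  0+5 = 5
  7+1 = 0 carry 1
  2+3+1 = 6
  6+1 = 7
  0+2 = 2
  3+1 = 4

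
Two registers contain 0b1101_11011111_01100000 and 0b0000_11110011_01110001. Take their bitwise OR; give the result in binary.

OR bit by bit (1 where either bit is 1):
  11011101111101100000
| 00001111001101110001
= 11011111111101110001

0b11011111111101110001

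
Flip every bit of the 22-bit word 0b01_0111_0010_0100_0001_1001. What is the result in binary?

0b1010001101101111100110

Invert each bit: 0101110010010000011001 → 1010001101101111100110.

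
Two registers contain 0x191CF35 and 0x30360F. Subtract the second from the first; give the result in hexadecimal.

0x1619926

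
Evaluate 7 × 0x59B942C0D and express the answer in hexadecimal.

Multiply each base-16 digit by 7, carrying:
  D×7 = 91 → write B carry 5
  0×7+5 = 5 → write 5
  C×7 = 84 → write 4 carry 5
  2×7+5 = 19 → write 3 carry 1
  4×7+1 = 29 → write D carry 1
  9×7+1 = 64 → write 0 carry 4
  B×7+4 = 81 → write 1 carry 5
  9×7+5 = 68 → write 4 carry 4
  5×7+4 = 39 → write 7 carry 2
  remaining carry: 2

0x27410D345B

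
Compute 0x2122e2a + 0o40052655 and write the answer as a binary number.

0x2122e2a = 0b10000100100010111000101010 in binary.
0o40052655 = 0b100000000101010110101101 in binary.
Add column by column in base 2, right to left:
  0+1 = 1
  1+0 = 1
  0+1 = 1
  1+1 = 0 carry 1
  0+0+1 = 1
  1+1 = 0 carry 1
  0+0+1 = 1
  0+1 = 1
  0+1 = 1
  1+0 = 1
  1+1 = 0 carry 1
  1+0+1 = 0 carry 1
  0+1+1 = 0 carry 1
  1+0+1 = 0 carry 1
  0+1+1 = 0 carry 1
  0+0+1 = 1
  0+0 = 0
  1+0 = 1
  0+0 = 0
  0+0 = 0
  1+0 = 1
  0+0 = 0
  0+0 = 0
  0+1 = 1
  0+0 = 0
  1+0 = 1

0b10100100101000001111010111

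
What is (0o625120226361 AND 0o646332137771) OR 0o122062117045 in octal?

0o726162137365

0o625120226361 AND 0o646332137771 = 0o604120026361.
Then OR with 0o122062117045.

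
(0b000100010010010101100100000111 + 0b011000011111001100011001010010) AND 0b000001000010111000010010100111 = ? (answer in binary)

Add column by column in base 2, right to left:
  1+0 = 1
  1+1 = 0 carry 1
  1+0+1 = 0 carry 1
  0+0+1 = 1
  0+1 = 1
  0+0 = 0
  0+1 = 1
  0+0 = 0
  1+0 = 1
  0+1 = 1
  0+1 = 1
  1+0 = 1
  1+0 = 1
  0+0 = 0
  1+1 = 0 carry 1
  0+1+1 = 0 carry 1
  1+0+1 = 0 carry 1
  0+0+1 = 1
  0+1 = 1
  1+1 = 0 carry 1
  0+1+1 = 0 carry 1
  0+1+1 = 0 carry 1
  1+1+1 = 1 carry 1
  0+0+1 = 1
  0+0 = 0
  0+0 = 0
  1+0 = 1
  0+1 = 1
  0+1 = 1
Sum = 0b11100110001100001111101011001; now AND with 0b000001000010111000010010100111:
  011100110001100001111101011001
& 000001000010111000010010100111
= 000000000000100000010000000001

0b100000010000000001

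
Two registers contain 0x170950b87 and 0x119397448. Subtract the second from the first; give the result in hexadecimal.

0x575b973f

Subtract column by column in base 16:
  7-8 → f (borrow)
  8-4-1 → 3
  b-4 → 7
  0-7 → 9 (borrow)
  5-9-1 → b (borrow)
  9-3-1 → 5
  0-9 → 7 (borrow)
  7-1-1 → 5
  1-1 → 0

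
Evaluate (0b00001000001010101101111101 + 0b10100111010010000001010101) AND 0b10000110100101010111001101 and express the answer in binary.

0b10000110000100000111000000

Add column by column in base 2, right to left:
  1+1 = 0 carry 1
  0+0+1 = 1
  1+1 = 0 carry 1
  1+0+1 = 0 carry 1
  1+1+1 = 1 carry 1
  1+0+1 = 0 carry 1
  1+1+1 = 1 carry 1
  0+0+1 = 1
  1+0 = 1
  1+0 = 1
  0+0 = 0
  1+0 = 1
  0+0 = 0
  1+1 = 0 carry 1
  0+0+1 = 1
  1+0 = 1
  0+1 = 1
  0+0 = 0
  0+1 = 1
  0+1 = 1
  0+1 = 1
  1+0 = 1
  0+0 = 0
  0+1 = 1
  0+0 = 0
  0+1 = 1
Sum = 0b10101111011100101111010010; now AND with 0b10000110100101010111001101:
  10101111011100101111010010
& 10000110100101010111001101
= 10000110000100000111000000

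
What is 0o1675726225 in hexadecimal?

0xEF7AC95

Each octal digit is 3 bits: 1=001 6=110 7=111 5=101 7=111 2=010 6=110 2=010 2=010 5=101.
Group the bits into nibbles: 1110 1111 0111 1010 1100 1001 0101 → EF7AC95.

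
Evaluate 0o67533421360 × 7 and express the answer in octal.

0o605600572220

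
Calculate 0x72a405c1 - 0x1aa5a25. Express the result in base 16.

0x70f9ab9c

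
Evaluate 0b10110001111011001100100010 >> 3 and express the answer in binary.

Right shift by 3: drop the 3 least-significant bits.

0b10110001111011001100100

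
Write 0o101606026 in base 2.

0b1000001110000110000010110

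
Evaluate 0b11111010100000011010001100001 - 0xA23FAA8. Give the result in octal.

0o2513034671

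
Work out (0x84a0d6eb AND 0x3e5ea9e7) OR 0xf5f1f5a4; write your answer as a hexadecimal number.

0xf5f1f5e7

0x84a0d6eb AND 0x3e5ea9e7 = 0x040080e3.
Then OR with 0xf5f1f5a4.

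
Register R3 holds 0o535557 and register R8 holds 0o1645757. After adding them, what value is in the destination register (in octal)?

0o2403536

Add column by column in base 8, right to left:
  7+7 = 6 carry 1
  5+5+1 = 3 carry 1
  5+7+1 = 5 carry 1
  5+5+1 = 3 carry 1
  3+4+1 = 0 carry 1
  5+6+1 = 4 carry 1
  0+1+1 = 2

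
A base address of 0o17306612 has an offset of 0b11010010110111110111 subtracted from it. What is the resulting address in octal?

0b11010010110111110111 = 0o3226767 in octal.
Subtract column by column in base 8:
  2-7 → 3 (borrow)
  1-6-1 → 2 (borrow)
  6-7-1 → 6 (borrow)
  6-6-1 → 7 (borrow)
  0-2-1 → 5 (borrow)
  3-2-1 → 0
  7-3 → 4
  1-0 → 1

0o14057623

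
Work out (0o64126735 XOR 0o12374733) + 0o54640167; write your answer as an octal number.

0o153112175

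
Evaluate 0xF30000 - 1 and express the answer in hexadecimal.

The trailing 4 digits are 0, so subtracting 1 borrows through: they become F and the next digit up decrements.

0xF2FFFF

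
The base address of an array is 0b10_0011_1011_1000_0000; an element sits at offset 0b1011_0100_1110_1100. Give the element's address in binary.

Add column by column in base 2, right to left:
  0+0 = 0
  0+0 = 0
  0+1 = 1
  0+1 = 1
  0+0 = 0
  0+1 = 1
  0+1 = 1
  1+1 = 0 carry 1
  1+0+1 = 0 carry 1
  1+0+1 = 0 carry 1
  0+1+1 = 0 carry 1
  1+0+1 = 0 carry 1
  1+1+1 = 1 carry 1
  1+1+1 = 1 carry 1
  0+0+1 = 1
  0+1 = 1
  0+0 = 0
  1+0 = 1

0b101111000001101100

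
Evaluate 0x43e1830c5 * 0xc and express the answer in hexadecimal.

Multiply each base-16 digit by 12, carrying:
  5×12 = 60 → write c carry 3
  c×12+3 = 147 → write 3 carry 9
  0×12+9 = 9 → write 9
  3×12 = 36 → write 4 carry 2
  8×12+2 = 98 → write 2 carry 6
  1×12+6 = 18 → write 2 carry 1
  e×12+1 = 169 → write 9 carry 10
  3×12+10 = 46 → write e carry 2
  4×12+2 = 50 → write 2 carry 3
  remaining carry: 3

0x32e922493c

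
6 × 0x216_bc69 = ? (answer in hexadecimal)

0xc886a76

Multiply each base-16 digit by 6, carrying:
  9×6 = 54 → write 6 carry 3
  6×6+3 = 39 → write 7 carry 2
  c×6+2 = 74 → write a carry 4
  b×6+4 = 70 → write 6 carry 4
  6×6+4 = 40 → write 8 carry 2
  1×6+2 = 8 → write 8
  2×6 = 12 → write c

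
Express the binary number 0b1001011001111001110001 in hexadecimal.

0x259E71

Group the bits into nibbles: 0010 0101 1001 1110 0111 0001 → 259E71.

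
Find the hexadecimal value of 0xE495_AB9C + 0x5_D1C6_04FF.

Add column by column in base 16, right to left:
  C+F = B carry 1
  9+F+1 = 9 carry 1
  B+4+1 = 0 carry 1
  A+0+1 = B
  5+6 = B
  9+C = 5 carry 1
  4+1+1 = 6
  E+D = B carry 1
  0+5+1 = 6

0x6B65BB09B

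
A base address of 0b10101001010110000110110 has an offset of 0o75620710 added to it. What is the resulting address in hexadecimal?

0b10101001010110000110110 = 0x54AC36 in hexadecimal.
0o75620710 = 0xF721C8 in hexadecimal.
Add column by column in base 16, right to left:
  6+8 = E
  3+C = F
  C+1 = D
  A+2 = C
  4+7 = B
  5+F = 4 carry 1
  final carry 1

0x14BCDFE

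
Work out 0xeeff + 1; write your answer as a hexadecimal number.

The trailing 2 digits are F (max in base 16), so adding 1 cascades: they roll to 0 and the next digit up increments.

0xef00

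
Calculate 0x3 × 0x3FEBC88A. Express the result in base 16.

Multiply each base-16 digit by 3, carrying:
  A×3 = 30 → write E carry 1
  8×3+1 = 25 → write 9 carry 1
  8×3+1 = 25 → write 9 carry 1
  C×3+1 = 37 → write 5 carry 2
  B×3+2 = 35 → write 3 carry 2
  E×3+2 = 44 → write C carry 2
  F×3+2 = 47 → write F carry 2
  3×3+2 = 11 → write B

0xBFC3599E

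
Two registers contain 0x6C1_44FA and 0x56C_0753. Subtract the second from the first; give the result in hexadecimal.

Subtract column by column in base 16:
  A-3 → 7
  F-5 → A
  4-7 → D (borrow)
  4-0-1 → 3
  1-C → 5 (borrow)
  C-6-1 → 5
  6-5 → 1

0x1553DA7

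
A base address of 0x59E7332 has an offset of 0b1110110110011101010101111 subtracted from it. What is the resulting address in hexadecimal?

0b1110110110011101010101111 = 0x1DB3AAF in hexadecimal.
Subtract column by column in base 16:
  2-F → 3 (borrow)
  3-A-1 → 8 (borrow)
  3-A-1 → 8 (borrow)
  7-3-1 → 3
  E-B → 3
  9-D → C (borrow)
  5-1-1 → 3

0x3C33883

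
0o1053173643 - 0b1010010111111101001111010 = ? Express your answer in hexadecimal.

0x760FD29

0o1053173643 = 0x8ACF7A3 in hexadecimal.
0b1010010111111101001111010 = 0x14BFA7A in hexadecimal.
Subtract column by column in base 16:
  3-A → 9 (borrow)
  A-7-1 → 2
  7-A → D (borrow)
  F-F-1 → F (borrow)
  C-B-1 → 0
  A-4 → 6
  8-1 → 7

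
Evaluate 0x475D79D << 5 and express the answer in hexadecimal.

5 bits is not a whole number of base-16 digits; in binary: 100011101011101011110011101 << 5 = 10001110101110101111001110100000.

0x8EBAF3A0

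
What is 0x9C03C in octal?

0o2340074

Expand each hex digit to 4 bits: 9=1001 C=1100 0=0000 3=0011 C=1100.
Group the bits in threes: 010 011 100 000 000 111 100 → 2340074.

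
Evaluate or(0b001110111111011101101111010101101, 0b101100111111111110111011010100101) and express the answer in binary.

0b101110111111111111111111010101101

OR bit by bit (1 where either bit is 1):
  001110111111011101101111010101101
| 101100111111111110111011010100101
= 101110111111111111111111010101101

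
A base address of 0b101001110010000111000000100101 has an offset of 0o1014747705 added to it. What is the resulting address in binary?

0b110001111111000011111111101010

0o1014747705 = 0b1000001100111100111111000101 in binary.
Add column by column in base 2, right to left:
  1+1 = 0 carry 1
  0+0+1 = 1
  1+1 = 0 carry 1
  0+0+1 = 1
  0+0 = 0
  1+0 = 1
  0+1 = 1
  0+1 = 1
  0+1 = 1
  0+1 = 1
  0+1 = 1
  0+1 = 1
  1+0 = 1
  1+0 = 1
  1+1 = 0 carry 1
  0+1+1 = 0 carry 1
  0+1+1 = 0 carry 1
  0+1+1 = 0 carry 1
  0+0+1 = 1
  1+0 = 1
  0+1 = 1
  0+1 = 1
  1+0 = 1
  1+0 = 1
  1+0 = 1
  0+0 = 0
  0+0 = 0
  1+1 = 0 carry 1
  0+0+1 = 1
  1+0 = 1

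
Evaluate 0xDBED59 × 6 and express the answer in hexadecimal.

0x5279016

Multiply each base-16 digit by 6, carrying:
  9×6 = 54 → write 6 carry 3
  5×6+3 = 33 → write 1 carry 2
  D×6+2 = 80 → write 0 carry 5
  E×6+5 = 89 → write 9 carry 5
  B×6+5 = 71 → write 7 carry 4
  D×6+4 = 82 → write 2 carry 5
  remaining carry: 5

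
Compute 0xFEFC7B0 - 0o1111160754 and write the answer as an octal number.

0o662562704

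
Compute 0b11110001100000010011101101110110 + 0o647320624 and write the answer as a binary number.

0b11111000000111101101110100001010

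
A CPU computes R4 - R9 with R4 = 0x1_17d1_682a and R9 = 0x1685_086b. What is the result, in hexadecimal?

0x1014c5fbf

Subtract column by column in base 16:
  a-b → f (borrow)
  2-6-1 → b (borrow)
  8-8-1 → f (borrow)
  6-0-1 → 5
  1-5 → c (borrow)
  d-8-1 → 4
  7-6 → 1
  1-1 → 0
  1-0 → 1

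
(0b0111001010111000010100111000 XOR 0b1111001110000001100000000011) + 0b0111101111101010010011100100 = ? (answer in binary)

0b1111110100100100001000011111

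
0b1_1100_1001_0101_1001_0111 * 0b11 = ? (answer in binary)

Multiply each base-2 digit by 3, carrying:
  1×3 = 3 → write 1 carry 1
  1×3+1 = 4 → write 0 carry 2
  1×3+2 = 5 → write 1 carry 2
  0×3+2 = 2 → write 0 carry 1
  1×3+1 = 4 → write 0 carry 2
  0×3+2 = 2 → write 0 carry 1
  0×3+1 = 1 → write 1
  1×3 = 3 → write 1 carry 1
  1×3+1 = 4 → write 0 carry 2
  0×3+2 = 2 → write 0 carry 1
  1×3+1 = 4 → write 0 carry 2
  0×3+2 = 2 → write 0 carry 1
  1×3+1 = 4 → write 0 carry 2
  0×3+2 = 2 → write 0 carry 1
  0×3+1 = 1 → write 1
  1×3 = 3 → write 1 carry 1
  0×3+1 = 1 → write 1
  0×3 = 0 → write 0
  1×3 = 3 → write 1 carry 1
  1×3+1 = 4 → write 0 carry 2
  1×3+2 = 5 → write 1 carry 2
  remaining carry: 10

0b10101011100000011000101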